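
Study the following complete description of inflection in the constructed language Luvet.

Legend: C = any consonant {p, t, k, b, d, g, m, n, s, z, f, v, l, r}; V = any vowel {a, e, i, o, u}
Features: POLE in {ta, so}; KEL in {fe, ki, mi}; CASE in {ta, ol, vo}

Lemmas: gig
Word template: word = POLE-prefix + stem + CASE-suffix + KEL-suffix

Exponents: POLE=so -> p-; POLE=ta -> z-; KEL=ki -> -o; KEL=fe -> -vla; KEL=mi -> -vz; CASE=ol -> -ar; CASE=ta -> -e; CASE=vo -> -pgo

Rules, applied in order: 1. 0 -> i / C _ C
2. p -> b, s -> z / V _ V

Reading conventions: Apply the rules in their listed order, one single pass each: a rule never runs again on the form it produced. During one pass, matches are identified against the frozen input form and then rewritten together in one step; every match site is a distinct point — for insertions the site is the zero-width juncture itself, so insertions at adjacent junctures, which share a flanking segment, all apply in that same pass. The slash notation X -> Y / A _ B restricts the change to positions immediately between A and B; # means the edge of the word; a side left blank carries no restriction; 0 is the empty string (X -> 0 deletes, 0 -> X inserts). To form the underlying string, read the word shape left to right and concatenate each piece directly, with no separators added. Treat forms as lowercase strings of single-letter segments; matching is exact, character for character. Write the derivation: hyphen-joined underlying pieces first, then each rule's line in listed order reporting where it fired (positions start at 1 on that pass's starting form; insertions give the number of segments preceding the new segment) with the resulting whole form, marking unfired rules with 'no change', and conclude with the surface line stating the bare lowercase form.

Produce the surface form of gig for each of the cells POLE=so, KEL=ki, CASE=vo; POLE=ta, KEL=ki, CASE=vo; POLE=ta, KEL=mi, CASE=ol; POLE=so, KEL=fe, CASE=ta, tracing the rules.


cell POLE=so, KEL=ki, CASE=vo:
underlying: p-gig-pgo-o
1. 0 -> i / C _ C: inserts after position(s) 1, 4, 5: pigigipigoo
2. p -> b, s -> z / V _ V: fires at position(s) 7: pigigibigoo
surface: pigigibigoo

cell POLE=ta, KEL=ki, CASE=vo:
underlying: z-gig-pgo-o
1. 0 -> i / C _ C: inserts after position(s) 1, 4, 5: zigigipigoo
2. p -> b, s -> z / V _ V: fires at position(s) 7: zigigibigoo
surface: zigigibigoo

cell POLE=ta, KEL=mi, CASE=ol:
underlying: z-gig-ar-vz
1. 0 -> i / C _ C: inserts after position(s) 1, 6, 7: zigigariviz
2. p -> b, s -> z / V _ V: no change
surface: zigigariviz

cell POLE=so, KEL=fe, CASE=ta:
underlying: p-gig-e-vla
1. 0 -> i / C _ C: inserts after position(s) 1, 6: pigigevila
2. p -> b, s -> z / V _ V: no change
surface: pigigevila


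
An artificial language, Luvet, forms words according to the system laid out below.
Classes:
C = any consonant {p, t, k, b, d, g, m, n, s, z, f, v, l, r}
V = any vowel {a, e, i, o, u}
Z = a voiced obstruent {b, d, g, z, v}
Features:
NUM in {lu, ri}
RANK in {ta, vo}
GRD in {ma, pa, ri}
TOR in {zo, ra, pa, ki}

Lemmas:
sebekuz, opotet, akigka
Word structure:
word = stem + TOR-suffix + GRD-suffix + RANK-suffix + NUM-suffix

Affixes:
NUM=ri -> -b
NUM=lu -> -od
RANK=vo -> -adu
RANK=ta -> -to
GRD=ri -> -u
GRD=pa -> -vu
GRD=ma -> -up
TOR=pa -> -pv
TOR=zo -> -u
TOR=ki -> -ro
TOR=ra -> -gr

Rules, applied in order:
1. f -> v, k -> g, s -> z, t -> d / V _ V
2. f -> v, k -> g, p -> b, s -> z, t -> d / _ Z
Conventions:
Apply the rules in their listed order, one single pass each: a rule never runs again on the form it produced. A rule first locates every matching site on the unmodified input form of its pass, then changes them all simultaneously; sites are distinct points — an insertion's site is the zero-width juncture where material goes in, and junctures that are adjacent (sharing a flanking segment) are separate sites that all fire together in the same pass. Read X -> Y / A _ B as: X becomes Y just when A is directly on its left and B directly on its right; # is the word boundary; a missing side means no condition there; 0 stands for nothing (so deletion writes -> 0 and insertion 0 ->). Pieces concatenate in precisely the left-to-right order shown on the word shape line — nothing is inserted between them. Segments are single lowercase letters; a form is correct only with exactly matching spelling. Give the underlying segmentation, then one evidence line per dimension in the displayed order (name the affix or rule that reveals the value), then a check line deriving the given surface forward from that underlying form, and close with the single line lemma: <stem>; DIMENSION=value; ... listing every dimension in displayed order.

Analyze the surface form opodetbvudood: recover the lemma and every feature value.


underlying: opotet-pv-u-to-od
NUM=lu - signalled by the affix -od
RANK=ta - signalled by the affix -to
GRD=ri - signalled by the affix -u
TOR=pa - signalled by the affix -pv
check: opotetpvutood -> opodetpvudood -> opodetbvudood
lemma: opotet; NUM=lu; RANK=ta; GRD=ri; TOR=pa


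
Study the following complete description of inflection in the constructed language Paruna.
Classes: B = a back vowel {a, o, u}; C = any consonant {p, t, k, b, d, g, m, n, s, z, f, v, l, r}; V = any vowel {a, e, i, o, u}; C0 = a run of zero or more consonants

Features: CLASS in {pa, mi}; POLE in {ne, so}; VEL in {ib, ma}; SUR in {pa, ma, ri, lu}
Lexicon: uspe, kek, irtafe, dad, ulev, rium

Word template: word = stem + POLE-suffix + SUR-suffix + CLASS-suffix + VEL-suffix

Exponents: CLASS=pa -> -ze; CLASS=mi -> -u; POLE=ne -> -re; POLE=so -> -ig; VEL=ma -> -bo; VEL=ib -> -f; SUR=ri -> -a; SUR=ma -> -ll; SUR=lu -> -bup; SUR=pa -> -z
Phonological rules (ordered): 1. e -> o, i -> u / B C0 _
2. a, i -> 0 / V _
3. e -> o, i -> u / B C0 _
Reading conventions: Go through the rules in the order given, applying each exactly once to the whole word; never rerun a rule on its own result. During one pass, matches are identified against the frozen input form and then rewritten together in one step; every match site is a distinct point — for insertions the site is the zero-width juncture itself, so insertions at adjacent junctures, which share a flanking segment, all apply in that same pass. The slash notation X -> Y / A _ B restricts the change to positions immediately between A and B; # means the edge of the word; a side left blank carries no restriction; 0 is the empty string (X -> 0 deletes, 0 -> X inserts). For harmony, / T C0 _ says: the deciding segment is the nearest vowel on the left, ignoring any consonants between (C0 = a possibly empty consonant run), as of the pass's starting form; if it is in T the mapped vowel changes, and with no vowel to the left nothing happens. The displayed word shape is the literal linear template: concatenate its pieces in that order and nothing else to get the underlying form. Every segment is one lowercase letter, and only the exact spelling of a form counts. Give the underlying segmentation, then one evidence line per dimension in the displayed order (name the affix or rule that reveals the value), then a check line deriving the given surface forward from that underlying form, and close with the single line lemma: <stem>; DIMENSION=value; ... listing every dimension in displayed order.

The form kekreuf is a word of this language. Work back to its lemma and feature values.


underlying: kek-re-a-u-f
CLASS=mi - signalled by the affix -u
POLE=ne - signalled by the affix -re
VEL=ib - signalled by the affix -f
SUR=ri - signalled by the affix -a
check: kekreauf -> kekreauf -> kekreuf -> kekreuf
lemma: kek; CLASS=mi; POLE=ne; VEL=ib; SUR=ri


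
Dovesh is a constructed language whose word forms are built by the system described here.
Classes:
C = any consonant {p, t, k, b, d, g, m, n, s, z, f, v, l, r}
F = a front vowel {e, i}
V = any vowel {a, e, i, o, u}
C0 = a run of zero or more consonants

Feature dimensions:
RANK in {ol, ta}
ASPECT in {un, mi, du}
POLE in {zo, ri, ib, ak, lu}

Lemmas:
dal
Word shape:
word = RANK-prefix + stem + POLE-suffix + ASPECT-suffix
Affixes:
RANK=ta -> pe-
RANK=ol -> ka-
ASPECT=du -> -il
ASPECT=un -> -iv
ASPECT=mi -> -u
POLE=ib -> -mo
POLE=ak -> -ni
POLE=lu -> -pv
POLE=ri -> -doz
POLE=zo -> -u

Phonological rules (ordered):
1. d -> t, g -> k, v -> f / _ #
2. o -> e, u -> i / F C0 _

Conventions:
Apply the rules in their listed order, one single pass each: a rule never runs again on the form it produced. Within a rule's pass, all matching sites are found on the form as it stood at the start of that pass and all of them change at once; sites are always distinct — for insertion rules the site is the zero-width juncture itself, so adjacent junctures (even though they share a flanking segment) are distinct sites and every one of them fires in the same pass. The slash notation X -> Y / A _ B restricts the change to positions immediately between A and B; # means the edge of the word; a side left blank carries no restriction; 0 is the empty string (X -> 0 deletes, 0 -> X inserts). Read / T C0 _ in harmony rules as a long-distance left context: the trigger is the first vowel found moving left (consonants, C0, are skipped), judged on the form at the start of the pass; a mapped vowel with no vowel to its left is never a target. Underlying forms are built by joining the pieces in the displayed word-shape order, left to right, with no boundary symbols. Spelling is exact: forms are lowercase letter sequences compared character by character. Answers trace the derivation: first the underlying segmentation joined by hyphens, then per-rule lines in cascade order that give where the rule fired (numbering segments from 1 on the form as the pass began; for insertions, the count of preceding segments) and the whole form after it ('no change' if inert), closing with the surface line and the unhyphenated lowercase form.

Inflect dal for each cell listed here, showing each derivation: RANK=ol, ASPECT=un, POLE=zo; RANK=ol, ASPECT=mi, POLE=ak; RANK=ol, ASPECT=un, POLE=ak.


cell RANK=ol, ASPECT=un, POLE=zo:
underlying: ka-dal-u-iv
1. d -> t, g -> k, v -> f / _ #: fires at position(s) 8: kadaluif
2. o -> e, u -> i / F C0 _: no change
surface: kadaluif

cell RANK=ol, ASPECT=mi, POLE=ak:
underlying: ka-dal-ni-u
1. d -> t, g -> k, v -> f / _ #: no change
2. o -> e, u -> i / F C0 _: fires at position(s) 8: kadalnii
surface: kadalnii

cell RANK=ol, ASPECT=un, POLE=ak:
underlying: ka-dal-ni-iv
1. d -> t, g -> k, v -> f / _ #: fires at position(s) 9: kadalniif
2. o -> e, u -> i / F C0 _: no change
surface: kadalniif


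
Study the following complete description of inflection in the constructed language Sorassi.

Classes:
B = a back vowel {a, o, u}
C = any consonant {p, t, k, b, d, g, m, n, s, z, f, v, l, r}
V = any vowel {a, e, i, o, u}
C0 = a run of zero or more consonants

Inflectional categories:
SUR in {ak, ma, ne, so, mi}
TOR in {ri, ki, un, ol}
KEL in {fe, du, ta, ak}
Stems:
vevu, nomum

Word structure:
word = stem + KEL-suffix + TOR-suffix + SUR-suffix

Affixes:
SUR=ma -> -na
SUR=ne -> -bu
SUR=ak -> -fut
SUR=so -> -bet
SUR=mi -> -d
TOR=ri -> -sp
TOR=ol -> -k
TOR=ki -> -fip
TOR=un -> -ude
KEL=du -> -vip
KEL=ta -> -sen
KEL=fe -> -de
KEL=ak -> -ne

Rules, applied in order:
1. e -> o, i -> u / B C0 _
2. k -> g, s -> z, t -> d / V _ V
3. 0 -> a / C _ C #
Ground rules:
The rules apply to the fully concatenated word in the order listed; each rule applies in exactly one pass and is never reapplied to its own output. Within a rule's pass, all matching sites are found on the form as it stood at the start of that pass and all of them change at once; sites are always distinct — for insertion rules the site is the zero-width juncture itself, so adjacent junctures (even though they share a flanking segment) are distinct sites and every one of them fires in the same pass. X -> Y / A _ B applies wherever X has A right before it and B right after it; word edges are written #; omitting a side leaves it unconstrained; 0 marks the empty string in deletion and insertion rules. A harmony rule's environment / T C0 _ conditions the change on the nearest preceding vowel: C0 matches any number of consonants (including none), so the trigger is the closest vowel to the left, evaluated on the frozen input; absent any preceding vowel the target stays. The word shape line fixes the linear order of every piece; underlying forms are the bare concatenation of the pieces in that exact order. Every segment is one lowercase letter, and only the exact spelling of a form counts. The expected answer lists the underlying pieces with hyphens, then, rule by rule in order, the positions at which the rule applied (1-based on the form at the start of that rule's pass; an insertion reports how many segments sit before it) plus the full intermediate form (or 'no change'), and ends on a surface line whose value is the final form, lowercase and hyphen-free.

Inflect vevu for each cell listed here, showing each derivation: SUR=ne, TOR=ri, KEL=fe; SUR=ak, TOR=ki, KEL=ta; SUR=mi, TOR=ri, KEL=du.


cell SUR=ne, TOR=ri, KEL=fe:
underlying: vevu-de-sp-bu
1. e -> o, i -> u / B C0 _: fires at position(s) 6: vevudospbu
2. k -> g, s -> z, t -> d / V _ V: no change
3. 0 -> a / C _ C #: no change
surface: vevudospbu

cell SUR=ak, TOR=ki, KEL=ta:
underlying: vevu-sen-fip-fut
1. e -> o, i -> u / B C0 _: fires at position(s) 6: vevusonfipfut
2. k -> g, s -> z, t -> d / V _ V: fires at position(s) 5: vevuzonfipfut
3. 0 -> a / C _ C #: no change
surface: vevuzonfipfut

cell SUR=mi, TOR=ri, KEL=du:
underlying: vevu-vip-sp-d
1. e -> o, i -> u / B C0 _: fires at position(s) 6: vevuvupspd
2. k -> g, s -> z, t -> d / V _ V: no change
3. 0 -> a / C _ C #: inserts after position(s) 9: vevuvupspad
surface: vevuvupspad


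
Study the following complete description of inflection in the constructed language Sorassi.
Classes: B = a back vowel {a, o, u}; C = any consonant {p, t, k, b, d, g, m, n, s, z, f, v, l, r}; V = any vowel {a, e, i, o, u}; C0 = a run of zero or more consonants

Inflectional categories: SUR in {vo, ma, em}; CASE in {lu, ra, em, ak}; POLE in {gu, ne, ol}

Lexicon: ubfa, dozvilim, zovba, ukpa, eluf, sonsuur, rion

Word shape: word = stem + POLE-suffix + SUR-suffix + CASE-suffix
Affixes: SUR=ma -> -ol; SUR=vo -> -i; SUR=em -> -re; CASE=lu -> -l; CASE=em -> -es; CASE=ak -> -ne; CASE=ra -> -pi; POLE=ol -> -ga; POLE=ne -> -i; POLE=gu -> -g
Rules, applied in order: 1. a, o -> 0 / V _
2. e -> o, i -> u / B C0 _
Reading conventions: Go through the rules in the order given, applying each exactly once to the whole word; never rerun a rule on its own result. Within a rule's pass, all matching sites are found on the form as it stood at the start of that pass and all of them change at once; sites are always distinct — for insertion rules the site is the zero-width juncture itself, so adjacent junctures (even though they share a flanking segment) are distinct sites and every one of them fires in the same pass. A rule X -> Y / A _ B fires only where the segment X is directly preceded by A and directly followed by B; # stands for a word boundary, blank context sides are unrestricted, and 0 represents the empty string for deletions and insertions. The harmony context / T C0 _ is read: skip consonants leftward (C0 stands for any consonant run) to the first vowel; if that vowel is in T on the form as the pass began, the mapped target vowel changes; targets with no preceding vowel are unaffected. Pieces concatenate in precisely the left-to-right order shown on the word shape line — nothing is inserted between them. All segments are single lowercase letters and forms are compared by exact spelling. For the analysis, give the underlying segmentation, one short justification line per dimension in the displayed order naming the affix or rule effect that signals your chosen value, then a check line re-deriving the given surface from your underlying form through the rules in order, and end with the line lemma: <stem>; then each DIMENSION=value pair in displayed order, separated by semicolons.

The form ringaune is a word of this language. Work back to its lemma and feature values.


underlying: rion-ga-i-ne
SUR=vo - signalled by the affix -i
CASE=ak - signalled by the affix -ne
POLE=ol - signalled by the affix -ga
check: riongaine -> ringaine -> ringaune
lemma: rion; SUR=vo; CASE=ak; POLE=ol


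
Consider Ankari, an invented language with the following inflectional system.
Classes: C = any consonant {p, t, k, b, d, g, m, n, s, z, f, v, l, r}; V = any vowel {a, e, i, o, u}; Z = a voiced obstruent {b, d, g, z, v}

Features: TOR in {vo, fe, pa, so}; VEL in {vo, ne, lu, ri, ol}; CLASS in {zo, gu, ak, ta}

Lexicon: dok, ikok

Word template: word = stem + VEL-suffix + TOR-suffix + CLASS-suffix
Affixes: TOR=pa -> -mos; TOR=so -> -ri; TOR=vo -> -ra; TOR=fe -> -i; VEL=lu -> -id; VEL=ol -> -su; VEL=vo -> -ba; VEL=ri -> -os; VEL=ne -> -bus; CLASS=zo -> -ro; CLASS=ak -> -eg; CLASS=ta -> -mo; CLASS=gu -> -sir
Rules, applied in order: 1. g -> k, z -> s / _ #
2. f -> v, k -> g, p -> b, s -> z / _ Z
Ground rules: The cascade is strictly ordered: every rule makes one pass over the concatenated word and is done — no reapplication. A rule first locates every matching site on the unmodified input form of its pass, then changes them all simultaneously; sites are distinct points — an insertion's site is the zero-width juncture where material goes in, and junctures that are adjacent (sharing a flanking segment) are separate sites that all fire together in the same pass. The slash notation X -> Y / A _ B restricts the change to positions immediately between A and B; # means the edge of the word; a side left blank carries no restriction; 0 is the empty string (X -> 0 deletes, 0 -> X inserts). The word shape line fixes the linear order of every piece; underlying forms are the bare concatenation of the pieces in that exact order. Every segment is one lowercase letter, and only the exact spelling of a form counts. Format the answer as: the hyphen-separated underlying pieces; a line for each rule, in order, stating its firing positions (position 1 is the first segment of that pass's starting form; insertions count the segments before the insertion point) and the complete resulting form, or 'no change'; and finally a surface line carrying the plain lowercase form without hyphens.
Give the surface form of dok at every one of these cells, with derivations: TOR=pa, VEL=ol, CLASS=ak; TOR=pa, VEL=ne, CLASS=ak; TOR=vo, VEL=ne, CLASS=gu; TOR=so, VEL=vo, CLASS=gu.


cell TOR=pa, VEL=ol, CLASS=ak:
underlying: dok-su-mos-eg
1. g -> k, z -> s / _ #: fires at position(s) 10: doksumosek
2. f -> v, k -> g, p -> b, s -> z / _ Z: no change
surface: doksumosek

cell TOR=pa, VEL=ne, CLASS=ak:
underlying: dok-bus-mos-eg
1. g -> k, z -> s / _ #: fires at position(s) 11: dokbusmosek
2. f -> v, k -> g, p -> b, s -> z / _ Z: fires at position(s) 3: dogbusmosek
surface: dogbusmosek

cell TOR=vo, VEL=ne, CLASS=gu:
underlying: dok-bus-ra-sir
1. g -> k, z -> s / _ #: no change
2. f -> v, k -> g, p -> b, s -> z / _ Z: fires at position(s) 3: dogbusrasir
surface: dogbusrasir

cell TOR=so, VEL=vo, CLASS=gu:
underlying: dok-ba-ri-sir
1. g -> k, z -> s / _ #: no change
2. f -> v, k -> g, p -> b, s -> z / _ Z: fires at position(s) 3: dogbarisir
surface: dogbarisir


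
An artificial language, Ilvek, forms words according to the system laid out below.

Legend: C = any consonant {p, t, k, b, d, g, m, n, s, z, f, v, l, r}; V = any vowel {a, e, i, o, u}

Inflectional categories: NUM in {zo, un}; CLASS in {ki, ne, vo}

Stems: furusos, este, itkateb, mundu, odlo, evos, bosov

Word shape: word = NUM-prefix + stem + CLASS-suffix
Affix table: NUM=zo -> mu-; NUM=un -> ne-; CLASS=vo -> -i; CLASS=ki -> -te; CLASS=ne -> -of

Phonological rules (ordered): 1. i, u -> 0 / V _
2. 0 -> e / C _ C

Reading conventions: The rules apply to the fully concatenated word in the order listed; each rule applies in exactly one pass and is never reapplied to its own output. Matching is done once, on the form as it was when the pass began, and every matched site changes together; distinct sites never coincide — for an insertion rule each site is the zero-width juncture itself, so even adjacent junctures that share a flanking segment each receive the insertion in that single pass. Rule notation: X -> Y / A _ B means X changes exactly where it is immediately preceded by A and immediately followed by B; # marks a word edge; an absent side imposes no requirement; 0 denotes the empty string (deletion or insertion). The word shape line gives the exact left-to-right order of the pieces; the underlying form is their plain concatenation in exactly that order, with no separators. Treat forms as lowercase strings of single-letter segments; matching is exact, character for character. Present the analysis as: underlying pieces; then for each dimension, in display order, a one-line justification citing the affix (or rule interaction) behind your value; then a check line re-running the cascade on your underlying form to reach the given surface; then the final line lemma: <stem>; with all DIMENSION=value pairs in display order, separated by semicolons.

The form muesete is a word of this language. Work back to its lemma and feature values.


underlying: mu-este-i
NUM=zo - signalled by the affix mu-
CLASS=vo - signalled by the affix -i
check: muestei -> mueste -> muesete
lemma: este; NUM=zo; CLASS=vo


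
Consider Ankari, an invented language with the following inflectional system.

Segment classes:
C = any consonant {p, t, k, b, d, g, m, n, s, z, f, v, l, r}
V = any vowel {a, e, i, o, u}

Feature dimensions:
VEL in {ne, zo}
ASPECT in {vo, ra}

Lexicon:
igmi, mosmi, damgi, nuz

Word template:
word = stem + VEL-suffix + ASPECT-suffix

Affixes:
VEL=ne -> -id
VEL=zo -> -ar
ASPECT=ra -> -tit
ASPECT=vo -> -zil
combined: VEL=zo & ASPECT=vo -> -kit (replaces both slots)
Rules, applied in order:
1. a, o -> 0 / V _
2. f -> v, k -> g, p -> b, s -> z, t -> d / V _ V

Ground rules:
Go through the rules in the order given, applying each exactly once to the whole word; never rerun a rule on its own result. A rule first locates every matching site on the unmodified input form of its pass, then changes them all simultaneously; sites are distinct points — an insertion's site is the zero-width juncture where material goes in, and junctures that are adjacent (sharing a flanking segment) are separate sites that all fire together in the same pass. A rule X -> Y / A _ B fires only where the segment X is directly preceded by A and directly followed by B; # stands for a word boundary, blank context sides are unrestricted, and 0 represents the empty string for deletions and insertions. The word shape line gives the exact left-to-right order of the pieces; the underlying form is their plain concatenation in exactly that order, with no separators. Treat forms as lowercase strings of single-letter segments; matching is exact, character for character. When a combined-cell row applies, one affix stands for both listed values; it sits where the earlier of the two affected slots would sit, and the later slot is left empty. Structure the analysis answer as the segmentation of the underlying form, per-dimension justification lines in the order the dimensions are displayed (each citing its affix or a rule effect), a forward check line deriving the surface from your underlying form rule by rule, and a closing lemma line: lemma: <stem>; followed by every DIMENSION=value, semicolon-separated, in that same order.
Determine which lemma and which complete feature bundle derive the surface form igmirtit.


underlying: igmi-ar-tit
VEL=zo - signalled by the affix -ar
ASPECT=ra - signalled by the affix -tit
check: igmiartit -> igmirtit -> igmirtit
lemma: igmi; VEL=zo; ASPECT=ra


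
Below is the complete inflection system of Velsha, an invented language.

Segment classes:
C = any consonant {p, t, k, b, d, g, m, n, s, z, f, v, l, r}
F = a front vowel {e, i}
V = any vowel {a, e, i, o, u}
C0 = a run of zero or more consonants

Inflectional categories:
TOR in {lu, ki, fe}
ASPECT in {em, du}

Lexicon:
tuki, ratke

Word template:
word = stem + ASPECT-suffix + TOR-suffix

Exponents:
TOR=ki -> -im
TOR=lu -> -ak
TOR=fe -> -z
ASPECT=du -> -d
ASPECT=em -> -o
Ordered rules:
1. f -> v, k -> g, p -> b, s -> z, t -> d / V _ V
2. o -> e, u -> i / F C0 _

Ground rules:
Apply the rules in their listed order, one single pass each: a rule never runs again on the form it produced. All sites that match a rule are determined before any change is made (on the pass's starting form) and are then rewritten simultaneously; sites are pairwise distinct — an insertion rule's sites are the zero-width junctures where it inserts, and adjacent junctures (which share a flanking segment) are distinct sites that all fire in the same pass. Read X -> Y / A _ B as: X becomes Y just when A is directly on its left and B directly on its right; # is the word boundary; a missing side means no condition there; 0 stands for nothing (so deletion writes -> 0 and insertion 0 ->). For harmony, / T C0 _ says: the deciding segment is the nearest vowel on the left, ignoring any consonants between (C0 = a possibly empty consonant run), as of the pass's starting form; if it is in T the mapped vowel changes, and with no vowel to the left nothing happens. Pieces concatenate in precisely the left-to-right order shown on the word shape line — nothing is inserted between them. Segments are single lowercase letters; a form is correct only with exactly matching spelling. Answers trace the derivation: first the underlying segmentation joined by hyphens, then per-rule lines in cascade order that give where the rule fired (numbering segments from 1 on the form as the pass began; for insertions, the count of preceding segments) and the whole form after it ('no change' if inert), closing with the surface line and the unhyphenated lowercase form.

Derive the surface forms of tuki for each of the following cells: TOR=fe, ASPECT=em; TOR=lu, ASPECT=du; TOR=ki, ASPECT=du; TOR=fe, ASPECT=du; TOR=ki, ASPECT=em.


cell TOR=fe, ASPECT=em:
underlying: tuki-o-z
1. f -> v, k -> g, p -> b, s -> z, t -> d / V _ V: fires at position(s) 3: tugioz
2. o -> e, u -> i / F C0 _: fires at position(s) 5: tugiez
surface: tugiez

cell TOR=lu, ASPECT=du:
underlying: tuki-d-ak
1. f -> v, k -> g, p -> b, s -> z, t -> d / V _ V: fires at position(s) 3: tugidak
2. o -> e, u -> i / F C0 _: no change
surface: tugidak

cell TOR=ki, ASPECT=du:
underlying: tuki-d-im
1. f -> v, k -> g, p -> b, s -> z, t -> d / V _ V: fires at position(s) 3: tugidim
2. o -> e, u -> i / F C0 _: no change
surface: tugidim

cell TOR=fe, ASPECT=du:
underlying: tuki-d-z
1. f -> v, k -> g, p -> b, s -> z, t -> d / V _ V: fires at position(s) 3: tugidz
2. o -> e, u -> i / F C0 _: no change
surface: tugidz

cell TOR=ki, ASPECT=em:
underlying: tuki-o-im
1. f -> v, k -> g, p -> b, s -> z, t -> d / V _ V: fires at position(s) 3: tugioim
2. o -> e, u -> i / F C0 _: fires at position(s) 5: tugieim
surface: tugieim


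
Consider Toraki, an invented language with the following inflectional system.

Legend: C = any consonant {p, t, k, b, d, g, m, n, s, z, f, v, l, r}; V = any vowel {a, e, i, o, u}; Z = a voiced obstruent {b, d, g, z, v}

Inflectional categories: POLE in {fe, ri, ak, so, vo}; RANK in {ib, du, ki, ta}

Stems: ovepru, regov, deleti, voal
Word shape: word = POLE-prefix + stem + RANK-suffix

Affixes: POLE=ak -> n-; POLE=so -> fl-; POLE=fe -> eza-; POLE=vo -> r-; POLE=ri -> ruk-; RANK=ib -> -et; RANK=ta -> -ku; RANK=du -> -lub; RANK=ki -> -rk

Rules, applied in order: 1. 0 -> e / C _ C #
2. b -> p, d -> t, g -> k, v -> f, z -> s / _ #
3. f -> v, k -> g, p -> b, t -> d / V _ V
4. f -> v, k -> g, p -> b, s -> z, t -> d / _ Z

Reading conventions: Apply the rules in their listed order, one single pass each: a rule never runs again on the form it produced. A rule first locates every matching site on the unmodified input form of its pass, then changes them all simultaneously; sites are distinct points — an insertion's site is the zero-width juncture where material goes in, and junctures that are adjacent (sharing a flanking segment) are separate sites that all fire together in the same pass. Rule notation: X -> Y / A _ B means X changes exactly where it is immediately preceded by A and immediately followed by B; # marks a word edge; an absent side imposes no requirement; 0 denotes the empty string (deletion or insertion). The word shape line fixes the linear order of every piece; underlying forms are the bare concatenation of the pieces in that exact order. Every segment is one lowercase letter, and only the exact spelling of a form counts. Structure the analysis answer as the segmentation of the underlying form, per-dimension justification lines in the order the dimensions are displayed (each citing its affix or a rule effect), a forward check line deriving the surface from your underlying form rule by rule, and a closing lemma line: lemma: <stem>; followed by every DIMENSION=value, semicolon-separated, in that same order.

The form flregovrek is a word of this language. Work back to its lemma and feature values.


underlying: fl-regov-rk
POLE=so - signalled by the affix fl-
RANK=ki - signalled by the affix -rk
check: flregovrk -> flregovrek -> flregovrek -> flregovrek -> flregovrek
lemma: regov; POLE=so; RANK=ki


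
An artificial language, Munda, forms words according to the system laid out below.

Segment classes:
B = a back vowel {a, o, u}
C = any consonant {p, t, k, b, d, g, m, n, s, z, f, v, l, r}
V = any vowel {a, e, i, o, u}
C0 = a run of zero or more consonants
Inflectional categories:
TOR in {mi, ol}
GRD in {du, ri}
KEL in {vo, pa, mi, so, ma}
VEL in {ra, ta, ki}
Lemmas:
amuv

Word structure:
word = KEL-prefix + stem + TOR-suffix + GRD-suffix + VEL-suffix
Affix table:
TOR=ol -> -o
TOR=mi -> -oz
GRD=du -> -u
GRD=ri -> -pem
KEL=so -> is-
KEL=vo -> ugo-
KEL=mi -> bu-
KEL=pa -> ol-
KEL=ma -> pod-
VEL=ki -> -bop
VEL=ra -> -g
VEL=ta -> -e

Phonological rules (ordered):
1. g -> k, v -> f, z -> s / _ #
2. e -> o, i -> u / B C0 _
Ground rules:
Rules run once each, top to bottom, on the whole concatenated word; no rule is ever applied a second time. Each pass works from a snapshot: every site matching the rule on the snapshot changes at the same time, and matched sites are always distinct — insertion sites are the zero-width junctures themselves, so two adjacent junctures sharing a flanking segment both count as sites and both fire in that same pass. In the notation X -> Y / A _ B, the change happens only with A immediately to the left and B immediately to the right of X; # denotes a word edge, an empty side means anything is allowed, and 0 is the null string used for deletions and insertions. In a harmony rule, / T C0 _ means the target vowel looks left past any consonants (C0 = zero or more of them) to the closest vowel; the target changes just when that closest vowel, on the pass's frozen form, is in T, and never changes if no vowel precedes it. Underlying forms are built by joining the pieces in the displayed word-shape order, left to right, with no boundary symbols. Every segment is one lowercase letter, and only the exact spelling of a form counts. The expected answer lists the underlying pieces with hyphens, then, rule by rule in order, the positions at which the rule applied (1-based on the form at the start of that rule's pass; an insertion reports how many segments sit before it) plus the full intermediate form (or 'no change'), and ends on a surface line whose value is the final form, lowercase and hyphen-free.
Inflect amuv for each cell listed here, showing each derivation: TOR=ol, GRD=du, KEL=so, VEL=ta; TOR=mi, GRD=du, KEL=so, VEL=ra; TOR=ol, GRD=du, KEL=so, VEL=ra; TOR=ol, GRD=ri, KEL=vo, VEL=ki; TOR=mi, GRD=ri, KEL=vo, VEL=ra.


cell TOR=ol, GRD=du, KEL=so, VEL=ta:
underlying: is-amuv-o-u-e
1. g -> k, v -> f, z -> s / _ #: no change
2. e -> o, i -> u / B C0 _: fires at position(s) 9: isamuvouo
surface: isamuvouo

cell TOR=mi, GRD=du, KEL=so, VEL=ra:
underlying: is-amuv-oz-u-g
1. g -> k, v -> f, z -> s / _ #: fires at position(s) 10: isamuvozuk
2. e -> o, i -> u / B C0 _: no change
surface: isamuvozuk

cell TOR=ol, GRD=du, KEL=so, VEL=ra:
underlying: is-amuv-o-u-g
1. g -> k, v -> f, z -> s / _ #: fires at position(s) 9: isamuvouk
2. e -> o, i -> u / B C0 _: no change
surface: isamuvouk

cell TOR=ol, GRD=ri, KEL=vo, VEL=ki:
underlying: ugo-amuv-o-pem-bop
1. g -> k, v -> f, z -> s / _ #: no change
2. e -> o, i -> u / B C0 _: fires at position(s) 10: ugoamuvopombop
surface: ugoamuvopombop

cell TOR=mi, GRD=ri, KEL=vo, VEL=ra:
underlying: ugo-amuv-oz-pem-g
1. g -> k, v -> f, z -> s / _ #: fires at position(s) 13: ugoamuvozpemk
2. e -> o, i -> u / B C0 _: fires at position(s) 11: ugoamuvozpomk
surface: ugoamuvozpomk


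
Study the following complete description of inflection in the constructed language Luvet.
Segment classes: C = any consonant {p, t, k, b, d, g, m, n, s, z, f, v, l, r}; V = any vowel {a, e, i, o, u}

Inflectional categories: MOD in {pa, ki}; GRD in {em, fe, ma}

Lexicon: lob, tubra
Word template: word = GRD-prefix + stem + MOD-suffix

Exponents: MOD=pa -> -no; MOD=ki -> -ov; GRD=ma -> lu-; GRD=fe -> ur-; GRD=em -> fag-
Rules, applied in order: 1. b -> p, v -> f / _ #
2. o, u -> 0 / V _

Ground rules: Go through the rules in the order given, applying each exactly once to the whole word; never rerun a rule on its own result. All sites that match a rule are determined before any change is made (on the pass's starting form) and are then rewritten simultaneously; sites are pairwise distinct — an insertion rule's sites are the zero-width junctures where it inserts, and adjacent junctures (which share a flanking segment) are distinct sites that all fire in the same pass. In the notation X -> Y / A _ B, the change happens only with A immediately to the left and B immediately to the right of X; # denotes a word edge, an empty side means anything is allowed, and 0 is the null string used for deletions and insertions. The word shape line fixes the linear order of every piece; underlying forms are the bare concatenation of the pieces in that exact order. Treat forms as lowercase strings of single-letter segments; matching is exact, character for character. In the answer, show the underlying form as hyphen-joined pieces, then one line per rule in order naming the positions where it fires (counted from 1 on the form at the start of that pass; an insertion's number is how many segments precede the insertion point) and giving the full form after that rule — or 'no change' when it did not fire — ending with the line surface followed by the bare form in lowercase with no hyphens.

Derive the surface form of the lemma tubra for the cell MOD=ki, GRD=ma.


underlying: lu-tubra-ov
1. b -> p, v -> f / _ #: fires at position(s) 9: lutubraof
2. o, u -> 0 / V _: fires at position(s) 8: lutubraf
surface: lutubraf


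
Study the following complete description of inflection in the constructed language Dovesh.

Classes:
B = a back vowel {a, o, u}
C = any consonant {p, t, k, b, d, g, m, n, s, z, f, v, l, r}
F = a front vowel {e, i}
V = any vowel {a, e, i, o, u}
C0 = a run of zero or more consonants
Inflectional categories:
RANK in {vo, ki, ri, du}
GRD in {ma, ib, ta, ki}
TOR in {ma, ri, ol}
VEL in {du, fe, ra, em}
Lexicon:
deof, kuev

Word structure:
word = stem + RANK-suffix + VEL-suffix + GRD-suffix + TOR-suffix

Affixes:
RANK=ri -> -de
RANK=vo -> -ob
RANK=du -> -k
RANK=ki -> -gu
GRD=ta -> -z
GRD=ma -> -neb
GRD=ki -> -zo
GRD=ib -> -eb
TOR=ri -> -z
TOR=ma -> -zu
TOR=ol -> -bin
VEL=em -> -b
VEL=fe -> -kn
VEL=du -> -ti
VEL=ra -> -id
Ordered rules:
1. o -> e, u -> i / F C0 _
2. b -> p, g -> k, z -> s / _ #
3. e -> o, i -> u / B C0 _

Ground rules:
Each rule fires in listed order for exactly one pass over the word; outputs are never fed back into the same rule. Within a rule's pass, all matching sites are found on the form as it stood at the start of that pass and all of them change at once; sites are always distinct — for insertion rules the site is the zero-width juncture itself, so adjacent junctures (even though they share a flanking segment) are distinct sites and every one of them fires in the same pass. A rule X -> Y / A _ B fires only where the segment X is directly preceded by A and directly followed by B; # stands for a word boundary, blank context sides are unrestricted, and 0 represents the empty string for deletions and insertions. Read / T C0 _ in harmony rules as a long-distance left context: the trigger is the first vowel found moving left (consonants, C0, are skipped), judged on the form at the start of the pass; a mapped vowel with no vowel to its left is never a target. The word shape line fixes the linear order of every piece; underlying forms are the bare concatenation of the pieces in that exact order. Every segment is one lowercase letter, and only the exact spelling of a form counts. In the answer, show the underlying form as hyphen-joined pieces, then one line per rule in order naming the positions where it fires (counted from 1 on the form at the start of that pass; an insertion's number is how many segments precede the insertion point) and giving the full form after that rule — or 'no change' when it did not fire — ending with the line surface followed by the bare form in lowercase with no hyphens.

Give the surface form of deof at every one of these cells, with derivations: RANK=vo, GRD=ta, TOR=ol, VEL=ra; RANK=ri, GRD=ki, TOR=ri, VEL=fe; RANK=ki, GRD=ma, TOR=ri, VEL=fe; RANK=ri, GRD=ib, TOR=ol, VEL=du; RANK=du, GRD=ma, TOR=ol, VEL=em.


cell RANK=vo, GRD=ta, TOR=ol, VEL=ra:
underlying: deof-ob-id-z-bin
1. o -> e, u -> i / F C0 _: fires at position(s) 3: deefobidzbin
2. b -> p, g -> k, z -> s / _ #: no change
3. e -> o, i -> u / B C0 _: fires at position(s) 7: deefobudzbin
surface: deefobudzbin

cell RANK=ri, GRD=ki, TOR=ri, VEL=fe:
underlying: deof-de-kn-zo-z
1. o -> e, u -> i / F C0 _: fires at position(s) 3, 10: deefdeknzez
2. b -> p, g -> k, z -> s / _ #: fires at position(s) 11: deefdeknzes
3. e -> o, i -> u / B C0 _: no change
surface: deefdeknzes

cell RANK=ki, GRD=ma, TOR=ri, VEL=fe:
underlying: deof-gu-kn-neb-z
1. o -> e, u -> i / F C0 _: fires at position(s) 3: deefguknnebz
2. b -> p, g -> k, z -> s / _ #: fires at position(s) 12: deefguknnebs
3. e -> o, i -> u / B C0 _: fires at position(s) 10: deefguknnobs
surface: deefguknnobs

cell RANK=ri, GRD=ib, TOR=ol, VEL=du:
underlying: deof-de-ti-eb-bin
1. o -> e, u -> i / F C0 _: fires at position(s) 3: deefdetiebbin
2. b -> p, g -> k, z -> s / _ #: no change
3. e -> o, i -> u / B C0 _: no change
surface: deefdetiebbin

cell RANK=du, GRD=ma, TOR=ol, VEL=em:
underlying: deof-k-b-neb-bin
1. o -> e, u -> i / F C0 _: fires at position(s) 3: deefkbnebbin
2. b -> p, g -> k, z -> s / _ #: no change
3. e -> o, i -> u / B C0 _: no change
surface: deefkbnebbin


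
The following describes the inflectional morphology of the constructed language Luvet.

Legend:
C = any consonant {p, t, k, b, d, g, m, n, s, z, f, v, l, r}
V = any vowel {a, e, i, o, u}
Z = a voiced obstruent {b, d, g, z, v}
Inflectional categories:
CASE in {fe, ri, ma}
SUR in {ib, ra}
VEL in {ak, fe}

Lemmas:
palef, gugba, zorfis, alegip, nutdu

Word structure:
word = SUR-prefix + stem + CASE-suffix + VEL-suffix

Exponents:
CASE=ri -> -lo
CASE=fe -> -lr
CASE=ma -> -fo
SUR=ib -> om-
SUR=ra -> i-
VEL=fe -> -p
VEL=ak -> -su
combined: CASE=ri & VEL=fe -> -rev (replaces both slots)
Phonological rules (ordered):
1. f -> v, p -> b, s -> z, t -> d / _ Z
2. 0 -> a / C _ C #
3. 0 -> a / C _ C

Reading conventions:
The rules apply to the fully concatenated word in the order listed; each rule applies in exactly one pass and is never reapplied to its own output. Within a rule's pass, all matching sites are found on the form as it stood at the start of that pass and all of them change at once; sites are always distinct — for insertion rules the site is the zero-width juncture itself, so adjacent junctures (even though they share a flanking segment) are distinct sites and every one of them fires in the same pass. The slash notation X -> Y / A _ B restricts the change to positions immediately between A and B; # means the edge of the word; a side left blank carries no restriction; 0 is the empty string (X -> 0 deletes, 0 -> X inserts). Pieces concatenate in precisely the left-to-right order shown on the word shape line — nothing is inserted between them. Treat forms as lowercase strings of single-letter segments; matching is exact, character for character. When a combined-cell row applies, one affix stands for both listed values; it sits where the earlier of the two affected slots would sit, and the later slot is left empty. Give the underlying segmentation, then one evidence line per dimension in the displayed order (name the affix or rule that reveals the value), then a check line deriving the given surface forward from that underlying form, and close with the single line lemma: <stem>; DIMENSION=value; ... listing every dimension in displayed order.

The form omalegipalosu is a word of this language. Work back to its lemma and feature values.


underlying: om-alegip-lo-su
CASE=ri - signalled by the affix -lo
SUR=ib - signalled by the affix om-
VEL=ak - signalled by the affix -su
check: omalegiplosu -> omalegiplosu -> omalegiplosu -> omalegipalosu
lemma: alegip; CASE=ri; SUR=ib; VEL=ak
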